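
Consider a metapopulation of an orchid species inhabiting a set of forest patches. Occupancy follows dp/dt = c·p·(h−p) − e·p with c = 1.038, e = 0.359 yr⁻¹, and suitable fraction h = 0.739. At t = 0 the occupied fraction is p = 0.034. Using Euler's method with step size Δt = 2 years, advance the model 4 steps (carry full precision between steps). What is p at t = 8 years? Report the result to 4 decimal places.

Update rule: p ← p + [c·p·(h−p) − e·p]·Δt with Δt = 2.
step 1: Δp = +0.02535, p = 0.05935
step 2: Δp = +0.04113, p = 0.10048
step 3: Δp = +0.06105, p = 0.16152
step 4: Δp = +0.07767, p = 0.23919

0.2392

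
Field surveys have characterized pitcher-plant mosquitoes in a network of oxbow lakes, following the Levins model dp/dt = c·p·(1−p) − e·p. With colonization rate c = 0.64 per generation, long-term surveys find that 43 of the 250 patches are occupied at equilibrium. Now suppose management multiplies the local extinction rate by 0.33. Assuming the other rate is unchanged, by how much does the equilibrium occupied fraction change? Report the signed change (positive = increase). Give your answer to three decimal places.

0.555

Observed p* = 43/250 = 0.17200.
Balance c(1−p*) = e gives e = 0.64×(1 − 0.17200) = 0.52992.
New p* = 1 − e/c = 1 − 0.17487/0.64000 = 0.72677.
Δp* = 0.72677 − 0.17200 = +0.55477.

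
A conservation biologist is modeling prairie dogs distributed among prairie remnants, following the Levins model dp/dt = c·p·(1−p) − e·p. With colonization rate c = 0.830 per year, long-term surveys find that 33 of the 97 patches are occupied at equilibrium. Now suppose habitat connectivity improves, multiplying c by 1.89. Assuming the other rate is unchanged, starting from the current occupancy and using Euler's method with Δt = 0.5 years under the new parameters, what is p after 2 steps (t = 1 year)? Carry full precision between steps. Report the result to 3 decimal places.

0.499

Observed p* = 33/97 = 0.34021.
Balance c(1−p*) = e gives e = 0.830×(1 − 0.34021) = 0.54763.
Starting from p₀ = 0.34021; update p ← p + (dp/dt)·Δt with the new parameters.
  1  |  dp/dt·Δt = +0.082906  |  p_1 = 0.423113
  2  |  dp/dt·Δt = +0.075596  |  p_2 = 0.498709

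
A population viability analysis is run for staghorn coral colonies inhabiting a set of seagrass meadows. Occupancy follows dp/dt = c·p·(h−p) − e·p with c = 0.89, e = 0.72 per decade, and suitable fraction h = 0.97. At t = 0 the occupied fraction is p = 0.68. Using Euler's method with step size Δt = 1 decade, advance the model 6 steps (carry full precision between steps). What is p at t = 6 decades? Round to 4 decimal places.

Update rule: p ← p + [c·p·(h−p) − e·p]·Δt with Δt = 1.
  1  |  dp/dt·Δt = -0.314092  |  p_1 = 0.365908
  2  |  dp/dt·Δt = -0.066726  |  p_2 = 0.299182
  3  |  dp/dt·Δt = -0.036791  |  p_3 = 0.262391
  4  |  dp/dt·Δt = -0.023675  |  p_4 = 0.238716
  5  |  dp/dt·Δt = -0.016509  |  p_5 = 0.222207
  6  |  dp/dt·Δt = -0.012102  |  p_6 = 0.210105

0.2101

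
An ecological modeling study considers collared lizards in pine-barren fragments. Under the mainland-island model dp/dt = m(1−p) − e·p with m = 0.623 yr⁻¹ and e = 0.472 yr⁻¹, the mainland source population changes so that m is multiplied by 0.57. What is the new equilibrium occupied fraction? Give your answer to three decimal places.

0.429

Before: p* = 0.623/(0.623+0.472) = 0.5689.
After: m = 0.35511, e = 0.472; p* = 0.35511/0.8271 = 0.4293.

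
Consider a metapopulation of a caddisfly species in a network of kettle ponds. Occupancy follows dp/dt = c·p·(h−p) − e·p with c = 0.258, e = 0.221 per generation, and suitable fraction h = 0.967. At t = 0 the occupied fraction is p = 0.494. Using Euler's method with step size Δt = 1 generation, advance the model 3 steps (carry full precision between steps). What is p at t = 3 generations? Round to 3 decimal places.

Update rule: p ← p + [c·p·(h−p) − e·p]·Δt with Δt = 1.
step 1: Δp = -0.04889, p = 0.44511
step 2: Δp = -0.03844, p = 0.40667
step 3: Δp = -0.03108, p = 0.37559

0.376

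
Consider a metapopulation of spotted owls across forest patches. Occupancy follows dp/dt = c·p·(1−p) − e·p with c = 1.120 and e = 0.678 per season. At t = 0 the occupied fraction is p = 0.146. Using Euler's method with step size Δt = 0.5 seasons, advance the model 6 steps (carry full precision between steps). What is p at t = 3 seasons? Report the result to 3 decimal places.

0.272

Update rule: p ← p + [c·p·(1−p) − e·p]·Δt with Δt = 0.5.
p: 0.14600 → 0.16633  (Δp = +0.02033)
p: 0.16633 → 0.18760  (Δp = +0.02127)
p: 0.18760 → 0.20935  (Δp = +0.02175)
p: 0.20935 → 0.23107  (Δp = +0.02172)
p: 0.23107 → 0.25224  (Δp = +0.02117)
p: 0.25224 → 0.27235  (Δp = +0.02012)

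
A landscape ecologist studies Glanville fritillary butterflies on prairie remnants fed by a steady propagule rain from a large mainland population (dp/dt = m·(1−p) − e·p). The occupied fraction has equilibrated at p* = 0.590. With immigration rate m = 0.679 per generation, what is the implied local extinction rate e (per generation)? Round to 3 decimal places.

At equilibrium m(1−p*) = e·p*, so e = m(1−p*)/p*.
e = 0.679 × 0.4100 / 0.590 = 0.4718.

0.472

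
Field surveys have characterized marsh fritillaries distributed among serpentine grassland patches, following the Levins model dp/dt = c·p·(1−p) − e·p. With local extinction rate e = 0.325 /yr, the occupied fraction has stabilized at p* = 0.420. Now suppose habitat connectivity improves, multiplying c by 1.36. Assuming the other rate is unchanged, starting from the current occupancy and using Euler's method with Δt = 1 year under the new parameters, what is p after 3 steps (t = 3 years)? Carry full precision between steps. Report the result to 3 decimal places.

0.532

Balance c(1−p*) = e gives c = e/(1 − 0.42000) = 0.325/0.58000 = 0.56034.
Starting from p₀ = 0.42000; update p ← p + (dp/dt)·Δt with the new parameters.
step 1: Δp = +0.04914, p = 0.46914
step 2: Δp = +0.03732, p = 0.50646
step 3: Δp = +0.02589, p = 0.53235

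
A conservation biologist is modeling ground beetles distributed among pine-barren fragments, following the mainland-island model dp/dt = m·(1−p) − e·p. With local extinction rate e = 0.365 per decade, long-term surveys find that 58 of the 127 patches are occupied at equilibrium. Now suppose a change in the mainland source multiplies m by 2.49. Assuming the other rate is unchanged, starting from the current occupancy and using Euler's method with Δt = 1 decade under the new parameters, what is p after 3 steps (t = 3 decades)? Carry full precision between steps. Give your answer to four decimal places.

0.6772

Observed p* = 58/127 = 0.45669.
Balance m(1−p*) = e·p* gives m = e·p*/(1−p*) = 0.365×0.45669/0.54331 = 0.30681.
Starting from p₀ = 0.45669; update p ← p + (dp/dt)·Δt with the new parameters.
t = 1: p = 0.45669 + (+0.24837) = 0.70507
t = 2: p = 0.70507 + (-0.03203) = 0.67304
t = 3: p = 0.67304 + (+0.00413) = 0.67717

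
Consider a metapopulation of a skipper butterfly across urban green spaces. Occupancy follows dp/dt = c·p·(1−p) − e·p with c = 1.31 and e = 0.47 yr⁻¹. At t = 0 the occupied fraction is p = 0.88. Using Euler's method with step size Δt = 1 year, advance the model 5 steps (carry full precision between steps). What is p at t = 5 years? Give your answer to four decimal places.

Update rule: p ← p + [c·p·(1−p) − e·p]·Δt with Δt = 1.
  1  |  dp/dt·Δt = -0.275264  |  p_1 = 0.604736
  2  |  dp/dt·Δt = +0.028904  |  p_2 = 0.633640
  3  |  dp/dt·Δt = +0.006293  |  p_3 = 0.639933
  4  |  dp/dt·Δt = +0.001080  |  p_4 = 0.641013
  5  |  dp/dt·Δt = +0.000175  |  p_5 = 0.641188

0.6412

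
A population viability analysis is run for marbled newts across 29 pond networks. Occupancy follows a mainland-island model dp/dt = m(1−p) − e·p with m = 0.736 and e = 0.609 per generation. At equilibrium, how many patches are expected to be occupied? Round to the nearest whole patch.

p* = m/(m+e) = 0.736/1.3450 = 0.5472.
Expected occupied patches = N × p* = 29 × 0.5472 = 15.87 ≈ 16.

16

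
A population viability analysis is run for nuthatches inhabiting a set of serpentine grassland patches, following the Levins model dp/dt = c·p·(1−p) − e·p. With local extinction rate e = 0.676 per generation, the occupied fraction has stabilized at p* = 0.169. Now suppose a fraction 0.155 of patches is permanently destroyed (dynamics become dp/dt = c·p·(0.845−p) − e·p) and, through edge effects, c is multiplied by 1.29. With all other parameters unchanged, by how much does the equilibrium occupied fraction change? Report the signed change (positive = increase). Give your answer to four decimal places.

0.0318

Balance c(1−p*) = e gives c = e/(1 − 0.16900) = 0.676/0.83100 = 0.81348.
New p* = 0.845 − e/c = 0.845 − 0.67600/1.04939 = 0.20082.
Δp* = 0.20082 − 0.16900 = +0.03182.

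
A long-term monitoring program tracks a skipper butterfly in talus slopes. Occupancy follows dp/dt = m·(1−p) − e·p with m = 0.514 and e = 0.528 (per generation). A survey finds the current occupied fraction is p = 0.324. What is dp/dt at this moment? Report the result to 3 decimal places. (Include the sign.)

Colonization term: m·(1−p) = 0.514×0.6760 = 0.34746.
Extinction term: e·p = 0.17107.
dp/dt = 0.34746 − 0.17107 = 0.17639.

0.176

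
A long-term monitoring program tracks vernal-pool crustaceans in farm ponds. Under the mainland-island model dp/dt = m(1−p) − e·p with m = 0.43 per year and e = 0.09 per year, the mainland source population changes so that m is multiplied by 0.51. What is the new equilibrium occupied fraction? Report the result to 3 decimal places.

Before: p* = 0.43/(0.43+0.09) = 0.8269.
After: m = 0.2193, e = 0.09; p* = 0.2193/0.3093 = 0.7090.

0.709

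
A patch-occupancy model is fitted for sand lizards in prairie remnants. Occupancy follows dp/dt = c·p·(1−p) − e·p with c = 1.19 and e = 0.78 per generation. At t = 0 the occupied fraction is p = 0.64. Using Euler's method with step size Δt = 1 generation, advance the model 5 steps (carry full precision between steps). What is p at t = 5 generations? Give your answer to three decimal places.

0.351

Update rule: p ← p + [c·p·(1−p) − e·p]·Δt with Δt = 1.
step 1: Δp = -0.22502, p = 0.41498
step 2: Δp = -0.03478, p = 0.38019
step 3: Δp = -0.01613, p = 0.36406
step 4: Δp = -0.00846, p = 0.35560
step 5: Δp = -0.00468, p = 0.35092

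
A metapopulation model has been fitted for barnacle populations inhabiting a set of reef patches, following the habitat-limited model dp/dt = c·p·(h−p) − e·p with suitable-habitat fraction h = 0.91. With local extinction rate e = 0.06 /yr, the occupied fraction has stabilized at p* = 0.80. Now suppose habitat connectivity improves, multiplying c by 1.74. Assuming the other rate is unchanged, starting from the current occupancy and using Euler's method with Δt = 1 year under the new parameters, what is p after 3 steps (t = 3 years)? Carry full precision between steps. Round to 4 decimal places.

Balance c(h−p*) = e gives c = e/(0.91 − 0.80000) = 0.06/0.11000 = 0.54545.
Starting from p₀ = 0.80000; update p ← p + (dp/dt)·Δt with the new parameters.
p: 0.80000 → 0.83552  (Δp = +0.03552)
p: 0.83552 → 0.84445  (Δp = +0.00893)
p: 0.84445 → 0.84632  (Δp = +0.00187)

0.8463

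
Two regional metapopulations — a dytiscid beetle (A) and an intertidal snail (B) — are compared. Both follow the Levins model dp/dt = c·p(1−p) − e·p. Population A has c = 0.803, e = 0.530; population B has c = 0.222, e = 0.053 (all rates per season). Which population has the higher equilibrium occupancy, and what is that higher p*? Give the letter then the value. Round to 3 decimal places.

B, 0.761

A: p*_A = 1 − 0.530/0.803 = 0.3400.
B: p*_B = 1 − 0.053/0.222 = 0.7613.
B is higher at 0.7613.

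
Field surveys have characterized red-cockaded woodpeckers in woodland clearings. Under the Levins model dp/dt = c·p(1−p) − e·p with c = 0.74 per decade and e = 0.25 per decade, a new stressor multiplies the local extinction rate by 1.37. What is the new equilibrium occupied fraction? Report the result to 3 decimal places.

Before: p* = 1 − 0.25/0.74 = 0.6622.
After the change, c = 0.74, e = 0.3425, so p* = 1 − 0.3425/0.74 = 0.5372.

0.537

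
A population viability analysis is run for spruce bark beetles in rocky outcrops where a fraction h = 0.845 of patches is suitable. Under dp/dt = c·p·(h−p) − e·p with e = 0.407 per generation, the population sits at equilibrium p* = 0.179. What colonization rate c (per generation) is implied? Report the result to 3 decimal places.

At equilibrium c(h−p*) = e, so c = e/(h−p*).
c = 0.407/(0.845 − 0.179) = 0.407/0.6660 = 0.6111.

0.611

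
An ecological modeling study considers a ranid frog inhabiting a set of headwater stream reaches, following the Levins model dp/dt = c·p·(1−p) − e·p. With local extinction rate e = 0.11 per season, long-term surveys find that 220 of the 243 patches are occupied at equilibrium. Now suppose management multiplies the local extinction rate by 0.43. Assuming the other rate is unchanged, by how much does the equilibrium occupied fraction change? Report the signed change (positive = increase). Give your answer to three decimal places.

0.054

Observed p* = 220/243 = 0.90535.
Balance c(1−p*) = e gives c = e/(1 − 0.90535) = 0.11/0.09465 = 1.16218.
New p* = 1 − e/c = 1 − 0.04730/1.16218 = 0.95930.
Δp* = 0.95930 − 0.90535 = +0.05395.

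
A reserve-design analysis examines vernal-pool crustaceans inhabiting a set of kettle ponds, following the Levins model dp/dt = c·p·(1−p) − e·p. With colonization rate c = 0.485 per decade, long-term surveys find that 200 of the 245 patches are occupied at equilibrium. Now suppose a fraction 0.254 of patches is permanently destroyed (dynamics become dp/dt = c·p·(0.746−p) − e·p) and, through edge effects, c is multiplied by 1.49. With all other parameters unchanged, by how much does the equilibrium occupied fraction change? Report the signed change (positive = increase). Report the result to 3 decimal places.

-0.194

Observed p* = 200/245 = 0.81633.
Balance c(1−p*) = e gives e = 0.485×(1 − 0.81633) = 0.08908.
New p* = 0.746 − e/c = 0.746 − 0.08908/0.72265 = 0.62273.
Δp* = 0.62273 − 0.81633 = -0.19360.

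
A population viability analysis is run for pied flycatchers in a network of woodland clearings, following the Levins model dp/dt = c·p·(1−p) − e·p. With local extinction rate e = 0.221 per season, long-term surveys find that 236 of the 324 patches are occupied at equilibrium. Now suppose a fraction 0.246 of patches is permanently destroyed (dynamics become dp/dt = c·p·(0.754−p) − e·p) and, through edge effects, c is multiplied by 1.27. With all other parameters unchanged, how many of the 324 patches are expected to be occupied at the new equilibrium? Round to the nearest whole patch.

175

Observed p* = 236/324 = 0.72840.
Balance c(1−p*) = e gives c = e/(1 − 0.72840) = 0.221/0.27160 = 0.81370.
New p* = 0.754 − e/c = 0.754 − 0.22100/1.03340 = 0.54014.
Expected occupied = 324 × 0.54014 = 175.01 ≈ 175.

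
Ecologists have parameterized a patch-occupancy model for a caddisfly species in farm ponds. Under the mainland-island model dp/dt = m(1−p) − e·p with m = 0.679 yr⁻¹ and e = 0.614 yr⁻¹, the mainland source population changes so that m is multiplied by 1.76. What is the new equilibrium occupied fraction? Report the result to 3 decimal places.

0.661

Before: p* = 0.679/(0.679+0.614) = 0.5251.
After: m = 1.19504, e = 0.614; p* = 1.19504/1.8090 = 0.6606.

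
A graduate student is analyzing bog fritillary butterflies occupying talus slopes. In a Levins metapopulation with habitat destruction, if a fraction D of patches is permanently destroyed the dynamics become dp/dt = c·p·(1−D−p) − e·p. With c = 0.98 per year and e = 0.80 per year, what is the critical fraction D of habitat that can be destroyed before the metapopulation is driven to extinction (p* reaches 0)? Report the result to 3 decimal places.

0.184

The nontrivial equilibrium is p* = (1−D) − e/c; extinction occurs when this hits zero.
So D_crit = 1 − e/c = 1 − 0.80/0.98 = 1 − 0.8163 = 0.1837.
This equals the undisturbed p*, a classic result of Lande's extension.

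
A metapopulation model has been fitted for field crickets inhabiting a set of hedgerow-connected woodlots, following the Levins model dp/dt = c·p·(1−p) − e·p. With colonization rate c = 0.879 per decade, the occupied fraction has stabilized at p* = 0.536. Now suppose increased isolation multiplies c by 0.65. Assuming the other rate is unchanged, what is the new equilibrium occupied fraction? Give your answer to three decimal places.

0.286

Balance c(1−p*) = e gives e = 0.879×(1 − 0.53600) = 0.40786.
New p* = 1 − e/c = 1 − 0.40786/0.57135 = 0.28615.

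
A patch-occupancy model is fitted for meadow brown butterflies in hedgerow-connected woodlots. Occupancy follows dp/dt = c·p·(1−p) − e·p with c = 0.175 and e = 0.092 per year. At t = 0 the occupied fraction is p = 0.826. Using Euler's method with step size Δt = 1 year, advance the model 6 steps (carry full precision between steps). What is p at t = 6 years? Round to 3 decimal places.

Update rule: p ← p + [c·p·(1−p) − e·p]·Δt with Δt = 1.
  1  |  dp/dt·Δt = -0.050840  |  p_1 = 0.775160
  2  |  dp/dt·Δt = -0.040814  |  p_2 = 0.734345
  3  |  dp/dt·Δt = -0.033420  |  p_3 = 0.700925
  4  |  dp/dt·Δt = -0.027800  |  p_4 = 0.673125
  5  |  dp/dt·Δt = -0.023423  |  p_5 = 0.649702
  6  |  dp/dt·Δt = -0.019944  |  p_6 = 0.629758

0.630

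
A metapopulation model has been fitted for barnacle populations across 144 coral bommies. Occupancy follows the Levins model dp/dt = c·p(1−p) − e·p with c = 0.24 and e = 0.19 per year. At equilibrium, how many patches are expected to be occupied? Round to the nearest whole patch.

30

p* = 1 − e/c = 1 − 0.19/0.24 = 0.2083.
Expected occupied patches = N × p* = 144 × 0.2083 = 30.00 ≈ 30.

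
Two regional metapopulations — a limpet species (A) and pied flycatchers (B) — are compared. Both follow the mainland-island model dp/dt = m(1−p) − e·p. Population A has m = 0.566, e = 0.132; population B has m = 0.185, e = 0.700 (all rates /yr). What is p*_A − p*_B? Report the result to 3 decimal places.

0.602

A: p*_A = m/(m+e) = 0.566/0.6980 = 0.8109.
B: p*_B = 0.185/0.8850 = 0.2090.
p*_A − p*_B = 0.8109 − 0.2090 = 0.6018.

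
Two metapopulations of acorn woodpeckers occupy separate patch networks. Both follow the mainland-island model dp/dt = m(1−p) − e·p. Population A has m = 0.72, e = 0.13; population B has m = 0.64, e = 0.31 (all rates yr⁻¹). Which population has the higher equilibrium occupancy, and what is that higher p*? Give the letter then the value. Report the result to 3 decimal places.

A: p*_A = m/(m+e) = 0.72/0.8500 = 0.8471.
B: p*_B = 0.64/0.9500 = 0.6737.
A is higher at 0.8471.

A, 0.847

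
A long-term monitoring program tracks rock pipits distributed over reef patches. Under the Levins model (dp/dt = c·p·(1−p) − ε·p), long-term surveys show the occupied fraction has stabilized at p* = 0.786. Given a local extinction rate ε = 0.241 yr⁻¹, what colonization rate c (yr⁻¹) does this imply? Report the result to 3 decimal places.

At equilibrium c(1−p*) = ε, so c = ε/(1−p*).
c = 0.241/(1 − 0.786) = 0.241/0.2140 = 1.1262.

1.126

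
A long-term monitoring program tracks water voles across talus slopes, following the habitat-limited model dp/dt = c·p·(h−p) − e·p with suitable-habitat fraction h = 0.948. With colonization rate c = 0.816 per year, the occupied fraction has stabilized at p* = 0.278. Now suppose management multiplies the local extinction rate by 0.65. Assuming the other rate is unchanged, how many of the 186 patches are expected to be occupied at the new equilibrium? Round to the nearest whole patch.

Balance c(h−p*) = e gives e = 0.816×(0.948 − 0.27800) = 0.54672.
New p* = 0.948 − e/c = 0.948 − 0.35537/0.81600 = 0.51250.
Expected occupied = 186 × 0.51250 = 95.32 ≈ 95.

95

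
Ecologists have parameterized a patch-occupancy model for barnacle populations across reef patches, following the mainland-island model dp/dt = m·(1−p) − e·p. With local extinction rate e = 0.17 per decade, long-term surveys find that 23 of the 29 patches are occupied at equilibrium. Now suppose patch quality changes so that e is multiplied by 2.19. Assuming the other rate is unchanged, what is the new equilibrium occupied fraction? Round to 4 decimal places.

Observed p* = 23/29 = 0.79310.
Balance m(1−p*) = e·p* gives m = e·p*/(1−p*) = 0.17×0.79310/0.20690 = 0.65165.
New p* = m/(m+e) = 0.65165/(0.65165+0.37230) = 0.63641.

0.6364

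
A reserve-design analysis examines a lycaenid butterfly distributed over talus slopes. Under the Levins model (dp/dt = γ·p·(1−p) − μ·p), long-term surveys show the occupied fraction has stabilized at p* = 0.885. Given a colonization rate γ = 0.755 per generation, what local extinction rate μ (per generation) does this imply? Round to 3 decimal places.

At equilibrium γ(1−p*) = μ.
μ = 0.755 × (1 − 0.885) = 0.755 × 0.1150 = 0.0868.

0.087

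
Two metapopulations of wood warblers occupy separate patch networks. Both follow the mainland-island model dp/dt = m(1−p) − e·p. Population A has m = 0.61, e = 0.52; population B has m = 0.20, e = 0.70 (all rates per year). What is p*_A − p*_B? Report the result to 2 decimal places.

A: p*_A = m/(m+e) = 0.61/1.1300 = 0.5398.
B: p*_B = 0.20/0.9000 = 0.2222.
p*_A − p*_B = 0.5398 − 0.2222 = 0.3176.

0.32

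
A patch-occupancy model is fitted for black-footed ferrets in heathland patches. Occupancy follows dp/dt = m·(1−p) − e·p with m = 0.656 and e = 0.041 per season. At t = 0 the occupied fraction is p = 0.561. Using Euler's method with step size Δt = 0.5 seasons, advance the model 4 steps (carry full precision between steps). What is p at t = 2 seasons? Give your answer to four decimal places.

Update rule: p ← p + [m·(1−p) − e·p]·Δt with Δt = 0.5.
  1  |  dp/dt·Δt = +0.132491  |  p_1 = 0.693492
  2  |  dp/dt·Δt = +0.086318  |  p_2 = 0.779810
  3  |  dp/dt·Δt = +0.056236  |  p_3 = 0.836046
  4  |  dp/dt·Δt = +0.036638  |  p_4 = 0.872684

0.8727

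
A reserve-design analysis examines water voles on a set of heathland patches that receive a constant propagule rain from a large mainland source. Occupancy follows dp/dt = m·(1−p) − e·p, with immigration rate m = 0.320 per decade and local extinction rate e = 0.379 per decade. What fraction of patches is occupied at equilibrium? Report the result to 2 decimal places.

Setting dp/dt = 0: m − m·p* = e·p*, so m = (m+e)·p*.
p* = m/(m+e) = 0.320/(0.320+0.379) = 0.320/0.6990 = 0.4578.

0.46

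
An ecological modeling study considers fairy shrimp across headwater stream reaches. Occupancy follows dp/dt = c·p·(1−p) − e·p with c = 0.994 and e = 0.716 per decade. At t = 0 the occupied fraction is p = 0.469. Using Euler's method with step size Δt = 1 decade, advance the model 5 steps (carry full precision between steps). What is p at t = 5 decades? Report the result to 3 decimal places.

Update rule: p ← p + [c·p·(1−p) − e·p]·Δt with Δt = 1.
  1  |  dp/dt·Δt = -0.088259  |  p_1 = 0.380741
  2  |  dp/dt·Δt = -0.038248  |  p_2 = 0.342493
  3  |  dp/dt·Δt = -0.021385  |  p_3 = 0.321108
  4  |  dp/dt·Δt = -0.013224  |  p_4 = 0.307885
  5  |  dp/dt·Δt = -0.008632  |  p_5 = 0.299252

0.299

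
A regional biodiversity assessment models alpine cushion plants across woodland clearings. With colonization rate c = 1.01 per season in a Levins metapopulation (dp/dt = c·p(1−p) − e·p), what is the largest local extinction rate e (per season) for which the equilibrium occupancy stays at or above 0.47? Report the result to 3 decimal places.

1 − e/c ≥ 0.47 ⇒ e ≤ c(1 − 0.47) = 1.01 × 0.5300.
e_max = 0.5353.

0.535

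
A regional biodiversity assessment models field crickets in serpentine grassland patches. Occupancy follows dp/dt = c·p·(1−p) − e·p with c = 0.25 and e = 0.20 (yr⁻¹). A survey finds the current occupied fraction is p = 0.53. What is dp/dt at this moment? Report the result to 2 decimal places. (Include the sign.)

-0.04

Colonization term: c·p·(1−p) = 0.25×0.53×0.4700 = 0.06227.
Extinction term: e·p = 0.10600.
dp/dt = 0.06227 − 0.10600 = -0.04373.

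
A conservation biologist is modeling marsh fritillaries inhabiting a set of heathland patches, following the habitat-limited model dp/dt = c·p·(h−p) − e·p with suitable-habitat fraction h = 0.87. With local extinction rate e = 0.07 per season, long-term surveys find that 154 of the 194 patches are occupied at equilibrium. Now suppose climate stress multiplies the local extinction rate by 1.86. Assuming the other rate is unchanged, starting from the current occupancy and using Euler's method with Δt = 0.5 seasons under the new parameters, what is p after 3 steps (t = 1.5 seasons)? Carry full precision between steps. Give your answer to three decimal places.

Observed p* = 154/194 = 0.79381.
Balance c(h−p*) = e gives c = e/(0.87 − 0.79381) = 0.07/0.07619 = 0.91881.
Starting from p₀ = 0.79381; update p ← p + (dp/dt)·Δt with the new parameters.
step 1: Δp = -0.02389, p = 0.76992
step 2: Δp = -0.01472, p = 0.75520
step 3: Δp = -0.00933, p = 0.74586

0.746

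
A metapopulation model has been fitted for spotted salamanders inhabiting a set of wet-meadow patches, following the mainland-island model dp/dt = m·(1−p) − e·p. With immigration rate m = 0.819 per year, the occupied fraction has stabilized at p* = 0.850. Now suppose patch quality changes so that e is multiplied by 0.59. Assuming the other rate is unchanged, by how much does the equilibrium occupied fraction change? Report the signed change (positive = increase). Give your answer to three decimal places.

Balance m(1−p*) = e·p* gives e = m(1−p*)/p* = 0.819×0.15000/0.85000 = 0.14453.
New p* = m/(m+e) = 0.81900/(0.81900+0.08527) = 0.90570.
Δp* = 0.90570 − 0.85000 = +0.05570.

0.056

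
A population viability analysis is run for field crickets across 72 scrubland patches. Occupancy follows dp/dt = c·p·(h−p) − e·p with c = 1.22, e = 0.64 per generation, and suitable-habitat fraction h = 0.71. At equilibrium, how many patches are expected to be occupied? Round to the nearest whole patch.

p* = h − e/c = 0.71 − 0.5246 = 0.1854.
Expected occupied patches = N × p* = 72 × 0.1854 = 13.35 ≈ 13.

13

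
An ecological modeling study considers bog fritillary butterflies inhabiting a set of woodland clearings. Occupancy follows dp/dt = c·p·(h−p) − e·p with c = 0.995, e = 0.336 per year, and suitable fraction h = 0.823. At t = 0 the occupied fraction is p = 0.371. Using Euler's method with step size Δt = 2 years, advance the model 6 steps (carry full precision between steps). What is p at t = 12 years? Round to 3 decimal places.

Update rule: p ← p + [c·p·(h−p) − e·p]·Δt with Δt = 2.
p: 0.37100 → 0.45540  (Δp = +0.08440)
p: 0.45540 → 0.48251  (Δp = +0.02711)
p: 0.48251 → 0.48520  (Δp = +0.00269)
p: 0.48520 → 0.48531  (Δp = +0.00011)
p: 0.48531 → 0.48531  (Δp = +0.00000)
p: 0.48531 → 0.48531  (Δp = +0.00000)

0.485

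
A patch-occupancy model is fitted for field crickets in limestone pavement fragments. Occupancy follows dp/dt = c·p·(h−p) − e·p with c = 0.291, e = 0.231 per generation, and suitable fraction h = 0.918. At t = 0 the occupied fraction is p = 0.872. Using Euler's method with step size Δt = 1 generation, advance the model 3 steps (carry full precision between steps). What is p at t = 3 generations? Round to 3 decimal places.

0.497

Update rule: p ← p + [c·p·(h−p) − e·p]·Δt with Δt = 1.
step 1: Δp = -0.18976, p = 0.68224
step 2: Δp = -0.11079, p = 0.57145
step 3: Δp = -0.07438, p = 0.49707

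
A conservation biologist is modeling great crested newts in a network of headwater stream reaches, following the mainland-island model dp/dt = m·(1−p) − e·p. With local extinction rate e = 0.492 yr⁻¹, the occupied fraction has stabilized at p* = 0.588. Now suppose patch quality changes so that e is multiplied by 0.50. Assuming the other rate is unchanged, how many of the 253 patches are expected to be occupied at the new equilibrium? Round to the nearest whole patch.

187

Balance m(1−p*) = e·p* gives m = e·p*/(1−p*) = 0.492×0.58800/0.41200 = 0.70217.
New p* = m/(m+e) = 0.70217/(0.70217+0.24600) = 0.74055.
Expected occupied = 253 × 0.74055 = 187.36 ≈ 187.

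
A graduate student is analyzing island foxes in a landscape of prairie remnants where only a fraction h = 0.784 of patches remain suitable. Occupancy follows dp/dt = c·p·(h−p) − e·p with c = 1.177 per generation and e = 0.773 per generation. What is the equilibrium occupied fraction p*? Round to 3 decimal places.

0.127

Setting dp/dt = 0 and dividing by p* gives c·(h−p*) = e.
So p* = h − e/c = 0.784 − 0.773/1.177 = 0.784 − 0.6568 = 0.1272.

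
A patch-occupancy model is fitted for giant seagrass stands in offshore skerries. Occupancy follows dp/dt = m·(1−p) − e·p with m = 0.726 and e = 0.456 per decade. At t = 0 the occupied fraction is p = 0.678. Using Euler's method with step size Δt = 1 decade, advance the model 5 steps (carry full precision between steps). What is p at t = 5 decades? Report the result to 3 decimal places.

0.614

Update rule: p ← p + [m·(1−p) − e·p]·Δt with Δt = 1.
  1  |  dp/dt·Δt = -0.075396  |  p_1 = 0.602604
  2  |  dp/dt·Δt = +0.013722  |  p_2 = 0.616326
  3  |  dp/dt·Δt = -0.002497  |  p_3 = 0.613829
  4  |  dp/dt·Δt = +0.000455  |  p_4 = 0.614283
  5  |  dp/dt·Δt = -0.000083  |  p_5 = 0.614200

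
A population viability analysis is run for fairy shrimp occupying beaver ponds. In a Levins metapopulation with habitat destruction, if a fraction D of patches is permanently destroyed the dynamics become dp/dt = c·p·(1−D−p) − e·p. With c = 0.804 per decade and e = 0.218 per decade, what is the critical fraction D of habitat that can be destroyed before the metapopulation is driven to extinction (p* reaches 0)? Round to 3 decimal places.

0.729

The nontrivial equilibrium is p* = (1−D) − e/c; extinction occurs when this hits zero.
So D_crit = 1 − e/c = 1 − 0.218/0.804 = 1 − 0.2711 = 0.7289.
This equals the undisturbed p*, a classic result of Lande's extension.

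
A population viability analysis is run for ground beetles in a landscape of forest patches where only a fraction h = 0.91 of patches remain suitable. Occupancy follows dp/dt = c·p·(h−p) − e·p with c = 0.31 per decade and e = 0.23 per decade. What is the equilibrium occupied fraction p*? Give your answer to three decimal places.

Setting dp/dt = 0 and dividing by p* gives c·(h−p*) = e.
So p* = h − e/c = 0.91 − 0.23/0.31 = 0.91 − 0.7419 = 0.1681.

0.168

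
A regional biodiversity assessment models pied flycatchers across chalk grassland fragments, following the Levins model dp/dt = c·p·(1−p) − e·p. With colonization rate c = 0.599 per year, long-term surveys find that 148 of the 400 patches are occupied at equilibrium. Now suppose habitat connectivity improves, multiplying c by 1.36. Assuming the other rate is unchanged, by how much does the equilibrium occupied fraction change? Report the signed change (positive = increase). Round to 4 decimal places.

0.1668

Observed p* = 148/400 = 0.37000.
Balance c(1−p*) = e gives e = 0.599×(1 − 0.37000) = 0.37737.
New p* = 1 − e/c = 1 − 0.37737/0.81464 = 0.53676.
Δp* = 0.53676 − 0.37000 = +0.16676.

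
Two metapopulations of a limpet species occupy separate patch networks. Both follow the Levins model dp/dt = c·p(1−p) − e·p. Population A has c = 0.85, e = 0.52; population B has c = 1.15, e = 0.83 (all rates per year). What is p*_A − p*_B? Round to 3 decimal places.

A: p*_A = 1 − 0.52/0.85 = 0.3882.
B: p*_B = 1 − 0.83/1.15 = 0.2783.
p*_A − p*_B = 0.3882 − 0.2783 = 0.1100.

0.110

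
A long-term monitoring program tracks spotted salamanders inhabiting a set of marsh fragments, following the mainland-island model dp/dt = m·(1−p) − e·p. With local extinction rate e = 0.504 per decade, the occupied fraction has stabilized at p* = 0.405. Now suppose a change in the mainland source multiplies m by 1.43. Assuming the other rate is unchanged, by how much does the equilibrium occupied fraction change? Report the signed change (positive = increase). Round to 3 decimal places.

Balance m(1−p*) = e·p* gives m = e·p*/(1−p*) = 0.504×0.40500/0.59500 = 0.34306.
New p* = m/(m+e) = 0.49058/(0.49058+0.50400) = 0.49325.
Δp* = 0.49325 − 0.40500 = +0.08825.

0.088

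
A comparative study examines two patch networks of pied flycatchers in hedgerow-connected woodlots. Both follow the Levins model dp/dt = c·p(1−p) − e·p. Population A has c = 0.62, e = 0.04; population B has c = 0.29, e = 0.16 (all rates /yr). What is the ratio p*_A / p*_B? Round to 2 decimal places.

A: p*_A = 1 − 0.04/0.62 = 0.9355.
B: p*_B = 1 − 0.16/0.29 = 0.4483.
p*_A / p*_B = 0.9355/0.4483 = 2.0868.

2.09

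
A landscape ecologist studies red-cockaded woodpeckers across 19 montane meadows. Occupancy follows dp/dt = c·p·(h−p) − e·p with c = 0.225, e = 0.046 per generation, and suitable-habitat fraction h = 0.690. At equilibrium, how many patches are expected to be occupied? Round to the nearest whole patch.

p* = h − e/c = 0.690 − 0.2044 = 0.4856.
Expected occupied patches = N × p* = 19 × 0.4856 = 9.23 ≈ 9.

9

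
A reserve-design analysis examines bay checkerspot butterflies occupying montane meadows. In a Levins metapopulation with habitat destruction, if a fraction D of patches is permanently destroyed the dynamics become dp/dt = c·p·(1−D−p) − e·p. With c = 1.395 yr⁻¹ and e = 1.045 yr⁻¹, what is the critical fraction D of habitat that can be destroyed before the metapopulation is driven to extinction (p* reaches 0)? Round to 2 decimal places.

The nontrivial equilibrium is p* = (1−D) − e/c; extinction occurs when this hits zero.
So D_crit = 1 − e/c = 1 − 1.045/1.395 = 1 − 0.7491 = 0.2509.
This equals the undisturbed p*, a classic result of Lande's extension.

0.25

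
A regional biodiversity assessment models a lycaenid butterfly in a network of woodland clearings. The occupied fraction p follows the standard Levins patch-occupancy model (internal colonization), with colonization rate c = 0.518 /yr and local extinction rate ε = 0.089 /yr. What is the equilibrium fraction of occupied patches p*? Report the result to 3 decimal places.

At equilibrium, colonization balances extinction: c·p*·(1−p*) = ε·p*.
So p* = 1 − ε/c = 1 − 0.089/0.518 = 1 − 0.1718 = 0.8282.

0.828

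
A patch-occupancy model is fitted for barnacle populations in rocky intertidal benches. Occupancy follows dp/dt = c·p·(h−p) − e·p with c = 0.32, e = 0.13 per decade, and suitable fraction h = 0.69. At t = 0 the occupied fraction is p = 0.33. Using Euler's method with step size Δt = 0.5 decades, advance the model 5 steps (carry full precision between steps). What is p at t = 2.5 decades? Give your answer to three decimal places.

0.319

Update rule: p ← p + [c·p·(h−p) − e·p]·Δt with Δt = 0.5.
step 1: Δp = -0.00244, p = 0.32756
step 2: Δp = -0.00230, p = 0.32526
step 3: Δp = -0.00216, p = 0.32310
step 4: Δp = -0.00203, p = 0.32107
step 5: Δp = -0.00192, p = 0.31915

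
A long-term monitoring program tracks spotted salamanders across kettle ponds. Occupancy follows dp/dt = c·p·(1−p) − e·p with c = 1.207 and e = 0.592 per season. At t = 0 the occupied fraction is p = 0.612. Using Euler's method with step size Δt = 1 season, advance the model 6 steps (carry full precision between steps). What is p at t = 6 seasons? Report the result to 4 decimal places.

Update rule: p ← p + [c·p·(1−p) − e·p]·Δt with Δt = 1.
  1  |  dp/dt·Δt = -0.075695  |  p_1 = 0.536305
  2  |  dp/dt·Δt = -0.017334  |  p_2 = 0.518972
  3  |  dp/dt·Δt = -0.005916  |  p_3 = 0.513056
  4  |  dp/dt·Δt = -0.002185  |  p_4 = 0.510871
  5  |  dp/dt·Δt = -0.000828  |  p_5 = 0.510043
  6  |  dp/dt·Δt = -0.000317  |  p_6 = 0.509726

0.5097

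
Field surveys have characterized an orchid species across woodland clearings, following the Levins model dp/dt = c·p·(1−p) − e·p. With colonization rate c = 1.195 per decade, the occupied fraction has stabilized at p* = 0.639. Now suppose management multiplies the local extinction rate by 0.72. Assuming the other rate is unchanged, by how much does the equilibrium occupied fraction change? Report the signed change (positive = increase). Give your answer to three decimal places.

0.101

Balance c(1−p*) = e gives e = 1.195×(1 − 0.63900) = 0.43140.
New p* = 1 − e/c = 1 − 0.31061/1.19500 = 0.74008.
Δp* = 0.74008 − 0.63900 = +0.10108.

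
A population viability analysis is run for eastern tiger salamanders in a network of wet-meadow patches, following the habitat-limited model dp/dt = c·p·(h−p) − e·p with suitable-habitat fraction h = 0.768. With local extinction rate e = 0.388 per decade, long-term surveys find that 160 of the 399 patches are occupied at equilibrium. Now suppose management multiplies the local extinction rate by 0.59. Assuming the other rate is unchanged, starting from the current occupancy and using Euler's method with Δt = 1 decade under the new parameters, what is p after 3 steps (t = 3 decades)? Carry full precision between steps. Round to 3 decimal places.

Observed p* = 160/399 = 0.40100.
Balance c(h−p*) = e gives c = e/(0.768 − 0.40100) = 0.388/0.36700 = 1.05723.
Starting from p₀ = 0.40100; update p ← p + (dp/dt)·Δt with the new parameters.
p: 0.40100 → 0.46479  (Δp = +0.06379)
p: 0.46479 → 0.50739  (Δp = +0.04259)
p: 0.50739 → 0.53103  (Δp = +0.02365)

0.531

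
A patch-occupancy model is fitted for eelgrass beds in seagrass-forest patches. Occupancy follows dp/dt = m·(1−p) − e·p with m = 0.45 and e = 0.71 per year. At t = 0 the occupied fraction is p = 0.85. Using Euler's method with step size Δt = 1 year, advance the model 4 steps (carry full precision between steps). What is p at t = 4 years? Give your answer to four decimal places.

0.3882

Update rule: p ← p + [m·(1−p) − e·p]·Δt with Δt = 1.
p: 0.85000 → 0.31400  (Δp = -0.53600)
p: 0.31400 → 0.39976  (Δp = +0.08576)
p: 0.39976 → 0.38604  (Δp = -0.01372)
p: 0.38604 → 0.38823  (Δp = +0.00220)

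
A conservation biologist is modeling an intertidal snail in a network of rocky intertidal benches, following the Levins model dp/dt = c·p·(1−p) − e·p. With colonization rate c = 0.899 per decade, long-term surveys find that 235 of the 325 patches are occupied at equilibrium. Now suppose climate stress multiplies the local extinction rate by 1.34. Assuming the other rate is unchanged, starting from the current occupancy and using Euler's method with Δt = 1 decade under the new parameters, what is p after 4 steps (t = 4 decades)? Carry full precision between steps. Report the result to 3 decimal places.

0.631

Observed p* = 235/325 = 0.72308.
Balance c(1−p*) = e gives e = 0.899×(1 − 0.72308) = 0.24895.
Starting from p₀ = 0.72308; update p ← p + (dp/dt)·Δt with the new parameters.
t = 1: p = 0.72308 + (-0.06120) = 0.66187
t = 2: p = 0.66187 + (-0.01961) = 0.64227
t = 3: p = 0.64227 + (-0.00770) = 0.63456
t = 4: p = 0.63456 + (-0.00322) = 0.63135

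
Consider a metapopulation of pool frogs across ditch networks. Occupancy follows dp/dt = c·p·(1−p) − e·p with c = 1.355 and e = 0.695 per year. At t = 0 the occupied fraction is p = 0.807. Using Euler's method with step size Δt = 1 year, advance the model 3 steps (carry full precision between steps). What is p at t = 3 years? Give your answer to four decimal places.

0.4830

Update rule: p ← p + [c·p·(1−p) − e·p]·Δt with Δt = 1.
  1  |  dp/dt·Δt = -0.349822  |  p_1 = 0.457178
  2  |  dp/dt·Δt = +0.018527  |  p_2 = 0.475704
  3  |  dp/dt·Δt = +0.007336  |  p_3 = 0.483040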